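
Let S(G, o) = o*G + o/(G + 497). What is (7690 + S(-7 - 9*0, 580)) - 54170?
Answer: -2476402/49 ≈ -50539.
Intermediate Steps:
S(G, o) = G*o + o/(497 + G)
(7690 + S(-7 - 9*0, 580)) - 54170 = (7690 + 580*(1 + (-7 - 9*0)² + 497*(-7 - 9*0))/(497 + (-7 - 9*0))) - 54170 = (7690 + 580*(1 + (-7 + 0)² + 497*(-7 + 0))/(497 + (-7 + 0))) - 54170 = (7690 + 580*(1 + (-7)² + 497*(-7))/(497 - 7)) - 54170 = (7690 + 580*(1 + 49 - 3479)/490) - 54170 = (7690 + 580*(1/490)*(-3429)) - 54170 = (7690 - 198882/49) - 54170 = 177928/49 - 54170 = -2476402/49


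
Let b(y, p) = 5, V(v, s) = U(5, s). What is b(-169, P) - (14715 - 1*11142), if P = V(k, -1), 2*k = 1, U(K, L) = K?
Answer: -3568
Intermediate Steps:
k = ½ (k = (½)*1 = ½ ≈ 0.50000)
V(v, s) = 5
P = 5
b(-169, P) - (14715 - 1*11142) = 5 - (14715 - 1*11142) = 5 - (14715 - 11142) = 5 - 1*3573 = 5 - 3573 = -3568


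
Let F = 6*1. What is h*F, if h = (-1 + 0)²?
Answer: 6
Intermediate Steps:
F = 6
h = 1 (h = (-1)² = 1)
h*F = 1*6 = 6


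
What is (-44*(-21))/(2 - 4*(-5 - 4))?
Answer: 462/19 ≈ 24.316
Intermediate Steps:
(-44*(-21))/(2 - 4*(-5 - 4)) = 924/(2 - 4*(-9)) = 924/(2 + 36) = 924/38 = 924*(1/38) = 462/19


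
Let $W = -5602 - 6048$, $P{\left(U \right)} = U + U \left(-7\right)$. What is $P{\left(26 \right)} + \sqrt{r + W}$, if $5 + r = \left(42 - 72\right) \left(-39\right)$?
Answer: $-156 + 3 i \sqrt{1165} \approx -156.0 + 102.4 i$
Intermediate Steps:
$r = 1165$ ($r = -5 + \left(42 - 72\right) \left(-39\right) = -5 - -1170 = -5 + 1170 = 1165$)
$P{\left(U \right)} = - 6 U$ ($P{\left(U \right)} = U - 7 U = - 6 U$)
$W = -11650$ ($W = -5602 - 6048 = -11650$)
$P{\left(26 \right)} + \sqrt{r + W} = \left(-6\right) 26 + \sqrt{1165 - 11650} = -156 + \sqrt{-10485} = -156 + 3 i \sqrt{1165}$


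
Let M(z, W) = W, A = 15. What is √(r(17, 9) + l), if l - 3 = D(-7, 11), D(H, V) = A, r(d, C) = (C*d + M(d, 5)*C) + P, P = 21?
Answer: √237 ≈ 15.395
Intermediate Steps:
r(d, C) = 21 + 5*C + C*d (r(d, C) = (C*d + 5*C) + 21 = (5*C + C*d) + 21 = 21 + 5*C + C*d)
D(H, V) = 15
l = 18 (l = 3 + 15 = 18)
√(r(17, 9) + l) = √((21 + 5*9 + 9*17) + 18) = √((21 + 45 + 153) + 18) = √(219 + 18) = √237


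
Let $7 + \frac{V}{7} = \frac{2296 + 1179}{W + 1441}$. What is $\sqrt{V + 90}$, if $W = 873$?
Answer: $\frac{\sqrt{275826486}}{2314} \approx 7.1772$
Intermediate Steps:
$V = - \frac{89061}{2314}$ ($V = -49 + 7 \frac{2296 + 1179}{873 + 1441} = -49 + 7 \cdot \frac{3475}{2314} = -49 + \frac{24325}{2314} = - \frac{89061}{2314} \approx -38.488$)
$\sqrt{V + 90} = \sqrt{- \frac{89061}{2314} + 90} = \sqrt{\frac{119199}{2314}} = \frac{\sqrt{275826486}}{2314}$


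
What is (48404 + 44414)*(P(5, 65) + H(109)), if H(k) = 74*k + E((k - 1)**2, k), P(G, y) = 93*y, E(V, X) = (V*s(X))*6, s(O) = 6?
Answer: 40284404270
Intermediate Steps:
E(V, X) = 36*V (E(V, X) = (V*6)*6 = (6*V)*6 = 36*V)
H(k) = 36*(-1 + k)**2 + 74*k (H(k) = 74*k + 36*(k - 1)**2 = 74*k + 36*(-1 + k)**2 = 36*(-1 + k)**2 + 74*k)
(48404 + 44414)*(P(5, 65) + H(109)) = (48404 + 44414)*(93*65 + (36 + 2*109 + 36*109**2)) = 92818*(6045 + (36 + 218 + 36*11881)) = 92818*(6045 + (36 + 218 + 427716)) = 92818*(6045 + 427970) = 92818*434015 = 40284404270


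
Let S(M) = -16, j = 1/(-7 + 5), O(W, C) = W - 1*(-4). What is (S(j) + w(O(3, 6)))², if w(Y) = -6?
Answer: 484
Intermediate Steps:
O(W, C) = 4 + W (O(W, C) = W + 4 = 4 + W)
j = -½ (j = 1/(-2) = -½ ≈ -0.50000)
(S(j) + w(O(3, 6)))² = (-16 - 6)² = (-22)² = 484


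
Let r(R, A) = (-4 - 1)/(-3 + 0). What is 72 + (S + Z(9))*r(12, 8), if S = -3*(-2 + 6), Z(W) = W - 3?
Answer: 62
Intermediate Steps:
r(R, A) = 5/3 (r(R, A) = -5/(-3) = -5*(-⅓) = 5/3)
Z(W) = -3 + W
S = -12 (S = -3*4 = -12)
72 + (S + Z(9))*r(12, 8) = 72 + (-12 + (-3 + 9))*(5/3) = 72 + (-12 + 6)*(5/3) = 72 - 6*5/3 = 72 - 10 = 62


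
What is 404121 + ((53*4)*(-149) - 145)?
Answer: 372388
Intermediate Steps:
404121 + ((53*4)*(-149) - 145) = 404121 + (212*(-149) - 145) = 404121 + (-31588 - 145) = 404121 - 31733 = 372388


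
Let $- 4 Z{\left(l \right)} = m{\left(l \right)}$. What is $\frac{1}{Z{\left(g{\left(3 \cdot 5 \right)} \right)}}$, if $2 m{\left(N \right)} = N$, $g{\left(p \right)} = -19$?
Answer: $\frac{8}{19} \approx 0.42105$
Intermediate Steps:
$m{\left(N \right)} = \frac{N}{2}$
$Z{\left(l \right)} = - \frac{l}{8}$ ($Z{\left(l \right)} = - \frac{\frac{1}{2} l}{4} = - \frac{l}{8}$)
$\frac{1}{Z{\left(g{\left(3 \cdot 5 \right)} \right)}} = \frac{1}{\left(- \frac{1}{8}\right) \left(-19\right)} = \frac{1}{\frac{19}{8}} = \frac{8}{19}$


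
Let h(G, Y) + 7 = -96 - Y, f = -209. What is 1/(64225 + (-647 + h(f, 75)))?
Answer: 1/63400 ≈ 1.5773e-5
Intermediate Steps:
h(G, Y) = -103 - Y (h(G, Y) = -7 + (-96 - Y) = -103 - Y)
1/(64225 + (-647 + h(f, 75))) = 1/(64225 + (-647 + (-103 - 1*75))) = 1/(64225 + (-647 + (-103 - 75))) = 1/(64225 + (-647 - 178)) = 1/(64225 - 825) = 1/63400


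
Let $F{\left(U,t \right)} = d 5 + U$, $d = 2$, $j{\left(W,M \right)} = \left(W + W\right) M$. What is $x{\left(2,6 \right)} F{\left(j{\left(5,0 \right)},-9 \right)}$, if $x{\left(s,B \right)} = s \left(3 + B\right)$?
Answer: $180$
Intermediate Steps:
$j{\left(W,M \right)} = 2 M W$ ($j{\left(W,M \right)} = 2 W M = 2 M W$)
$F{\left(U,t \right)} = 10 + U$ ($F{\left(U,t \right)} = 2 \cdot 5 + U = 10 + U$)
$x{\left(2,6 \right)} F{\left(j{\left(5,0 \right)},-9 \right)} = 2 \left(3 + 6\right) \left(10 + 2 \cdot 0 \cdot 5\right) = 2 \cdot 9 \left(10 + 0\right) = 18 \cdot 10 = 180$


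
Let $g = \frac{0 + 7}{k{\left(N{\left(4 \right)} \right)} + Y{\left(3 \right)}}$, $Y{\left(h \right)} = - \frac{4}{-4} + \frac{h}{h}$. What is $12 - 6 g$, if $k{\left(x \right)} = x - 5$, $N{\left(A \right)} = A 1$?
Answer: $-30$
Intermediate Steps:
$N{\left(A \right)} = A$
$k{\left(x \right)} = -5 + x$ ($k{\left(x \right)} = x - 5 = -5 + x$)
$Y{\left(h \right)} = 2$ ($Y{\left(h \right)} = \left(-4\right) \left(- \frac{1}{4}\right) + 1 = 1 + 1 = 2$)
$g = 7$ ($g = \frac{0 + 7}{\left(-5 + 4\right) + 2} = \frac{7}{-1 + 2} = \frac{7}{1} = 7 \cdot 1 = 7$)
$12 - 6 g = 12 - 42 = -30$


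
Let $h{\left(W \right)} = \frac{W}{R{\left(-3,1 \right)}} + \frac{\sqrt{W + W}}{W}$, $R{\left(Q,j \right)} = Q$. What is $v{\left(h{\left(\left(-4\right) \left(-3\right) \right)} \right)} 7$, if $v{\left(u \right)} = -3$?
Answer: $-21$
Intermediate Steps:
$h{\left(W \right)} = - \frac{W}{3} + \frac{\sqrt{2}}{\sqrt{W}}$ ($h{\left(W \right)} = \frac{W}{-3} + \frac{\sqrt{W + W}}{W} = W \left(- \frac{1}{3}\right) + \frac{\sqrt{2 W}}{W} = - \frac{W}{3} + \frac{\sqrt{2} \sqrt{W}}{W} = - \frac{W}{3} + \frac{\sqrt{2}}{\sqrt{W}}$)
$v{\left(h{\left(\left(-4\right) \left(-3\right) \right)} \right)} 7 = \left(-3\right) 7 = -21$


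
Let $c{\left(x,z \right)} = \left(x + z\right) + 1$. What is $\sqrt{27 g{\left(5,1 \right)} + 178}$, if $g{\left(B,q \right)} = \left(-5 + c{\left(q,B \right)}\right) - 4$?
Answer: $2 \sqrt{31} \approx 11.136$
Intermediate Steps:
$c{\left(x,z \right)} = 1 + x + z$
$g{\left(B,q \right)} = -8 + B + q$ ($g{\left(B,q \right)} = \left(-5 + \left(1 + q + B\right)\right) - 4 = \left(-5 + \left(1 + B + q\right)\right) - 4 = \left(-4 + B + q\right) - 4 = -8 + B + q$)
$\sqrt{27 g{\left(5,1 \right)} + 178} = \sqrt{27 \left(-8 + 5 + 1\right) + 178} = \sqrt{27 \left(-2\right) + 178} = \sqrt{-54 + 178} = \sqrt{124} = 2 \sqrt{31}$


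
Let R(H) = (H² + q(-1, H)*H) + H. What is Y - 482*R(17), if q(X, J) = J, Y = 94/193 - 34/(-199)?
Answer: -11014718262/38407 ≈ -2.8679e+5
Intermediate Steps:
Y = 25268/38407 (Y = 94*(1/193) - 34*(-1/199) = 94/193 + 34/199 = 25268/38407 ≈ 0.65790)
R(H) = H + 2*H² (R(H) = (H² + H*H) + H = (H² + H²) + H = 2*H² + H = H + 2*H²)
Y - 482*R(17) = 25268/38407 - 8194*(1 + 2*17) = 25268/38407 - 8194*(1 + 34) = 25268/38407 - 8194*35 = 25268/38407 - 482*595 = 25268/38407 - 286790 = -11014718262/38407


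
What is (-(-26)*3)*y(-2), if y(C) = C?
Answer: -156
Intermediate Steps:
(-(-26)*3)*y(-2) = -(-26)*3*(-2) = -13*(-6)*(-2) = 78*(-2) = -156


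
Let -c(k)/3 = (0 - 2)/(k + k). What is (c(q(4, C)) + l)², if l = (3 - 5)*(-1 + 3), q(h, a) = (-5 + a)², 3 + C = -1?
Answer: 11449/729 ≈ 15.705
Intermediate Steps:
C = -4 (C = -3 - 1 = -4)
c(k) = 3/k (c(k) = -3*(0 - 2)/(k + k) = -(-6)/(2*k) = -(-6)*1/(2*k) = -(-3)/k = 3/k)
l = -4 (l = -2*2 = -4)
(c(q(4, C)) + l)² = (3/((-5 - 4)²) - 4)² = (3/((-9)²) - 4)² = (3/81 - 4)² = (3*(1/81) - 4)² = (1/27 - 4)² = (-107/27)² = 11449/729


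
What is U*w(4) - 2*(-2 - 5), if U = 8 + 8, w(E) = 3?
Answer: 62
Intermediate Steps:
U = 16
U*w(4) - 2*(-2 - 5) = 16*3 - 2*(-2 - 5) = 48 - 2*(-7) = 48 + 14 = 62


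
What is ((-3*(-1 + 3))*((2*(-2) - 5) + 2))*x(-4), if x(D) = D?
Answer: -168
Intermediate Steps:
((-3*(-1 + 3))*((2*(-2) - 5) + 2))*x(-4) = ((-3*(-1 + 3))*((2*(-2) - 5) + 2))*(-4) = ((-3*2)*((-4 - 5) + 2))*(-4) = -6*(-9 + 2)*(-4) = -6*(-7)*(-4) = 42*(-4) = -168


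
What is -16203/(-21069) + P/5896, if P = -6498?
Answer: -6895579/20703804 ≈ -0.33306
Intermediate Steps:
-16203/(-21069) + P/5896 = -16203/(-21069) - 6498/5896 = -16203*(-1/21069) - 6498*1/5896 = 5401/7023 - 3249/2948 = -6895579/20703804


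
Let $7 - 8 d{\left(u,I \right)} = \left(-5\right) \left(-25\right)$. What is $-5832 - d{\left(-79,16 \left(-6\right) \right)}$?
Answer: $- \frac{23269}{4} \approx -5817.3$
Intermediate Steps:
$d{\left(u,I \right)} = - \frac{59}{4}$ ($d{\left(u,I \right)} = \frac{7}{8} - \frac{\left(-5\right) \left(-25\right)}{8} = \frac{7}{8} - \frac{125}{8} = - \frac{59}{4}$)
$-5832 - d{\left(-79,16 \left(-6\right) \right)} = -5832 - - \frac{59}{4} = -5832 + \frac{59}{4} = - \frac{23269}{4}$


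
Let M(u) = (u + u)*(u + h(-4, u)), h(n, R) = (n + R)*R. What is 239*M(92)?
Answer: 360075488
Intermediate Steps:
h(n, R) = R*(R + n) (h(n, R) = (R + n)*R = R*(R + n))
M(u) = 2*u*(u + u*(-4 + u)) (M(u) = (u + u)*(u + u*(u - 4)) = (2*u)*(u + u*(-4 + u)) = 2*u*(u + u*(-4 + u)))
239*M(92) = 239*(2*92**2*(-3 + 92)) = 239*(2*8464*89) = 239*1506592 = 360075488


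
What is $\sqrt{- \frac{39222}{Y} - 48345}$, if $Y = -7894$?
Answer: $\frac{2 i \sqrt{188270029122}}{3947} \approx 219.86 i$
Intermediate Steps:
$\sqrt{- \frac{39222}{Y} - 48345} = \sqrt{- \frac{39222}{-7894} - 48345} = \sqrt{\left(-39222\right) \left(- \frac{1}{7894}\right) - 48345} = \sqrt{\frac{19611}{3947} - 48345} = \sqrt{- \frac{190798104}{3947}} = \frac{2 i \sqrt{188270029122}}{3947}$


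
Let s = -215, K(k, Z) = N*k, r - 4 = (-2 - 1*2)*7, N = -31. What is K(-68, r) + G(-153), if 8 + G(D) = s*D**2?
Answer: -5030835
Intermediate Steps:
r = -24 (r = 4 + (-2 - 1*2)*7 = 4 + (-2 - 2)*7 = 4 - 4*7 = 4 - 28 = -24)
K(k, Z) = -31*k
G(D) = -8 - 215*D**2
K(-68, r) + G(-153) = -31*(-68) + (-8 - 215*(-153)**2) = 2108 + (-8 - 215*23409) = 2108 + (-8 - 5032935) = 2108 - 5032943 = -5030835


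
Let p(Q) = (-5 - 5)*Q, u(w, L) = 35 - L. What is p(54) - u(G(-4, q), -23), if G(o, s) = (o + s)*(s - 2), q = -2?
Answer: -598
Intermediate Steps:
G(o, s) = (-2 + s)*(o + s) (G(o, s) = (o + s)*(-2 + s) = (-2 + s)*(o + s))
p(Q) = -10*Q
p(54) - u(G(-4, q), -23) = -10*54 - (35 - 1*(-23)) = -540 - (35 + 23) = -540 - 1*58 = -540 - 58 = -598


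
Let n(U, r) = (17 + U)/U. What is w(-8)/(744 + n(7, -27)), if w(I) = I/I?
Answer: 7/5232 ≈ 0.0013379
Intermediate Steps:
n(U, r) = (17 + U)/U
w(I) = 1
w(-8)/(744 + n(7, -27)) = 1/(744 + (17 + 7)/7) = 1/(744 + (1/7)*24) = 1/(744 + 24/7) = 1/(5232/7) = (7/5232)*1 = 7/5232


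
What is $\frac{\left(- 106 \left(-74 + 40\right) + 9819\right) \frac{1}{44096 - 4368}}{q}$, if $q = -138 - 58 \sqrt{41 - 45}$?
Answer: $- \frac{926187}{645580000} + \frac{389267 i}{322790000} \approx -0.0014347 + 0.0012059 i$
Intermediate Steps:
$q = -138 - 116 i$ ($q = -138 - 58 \sqrt{-4} = -138 - 58 \cdot 2 i = -138 - 116 i \approx -138.0 - 116.0 i$)
$\frac{\left(- 106 \left(-74 + 40\right) + 9819\right) \frac{1}{44096 - 4368}}{q} = \frac{\left(- 106 \left(-74 + 40\right) + 9819\right) \frac{1}{44096 - 4368}}{-138 - 116 i} = \frac{\left(-106\right) \left(-34\right) + 9819}{39728} \frac{-138 + 116 i}{32500} = \left(3604 + 9819\right) \frac{1}{39728} \frac{-138 + 116 i}{32500} = 13423 \cdot \frac{1}{39728} \frac{-138 + 116 i}{32500} = \frac{13423 \frac{-138 + 116 i}{32500}}{39728} = \frac{13423 \left(-138 + 116 i\right)}{1291160000}$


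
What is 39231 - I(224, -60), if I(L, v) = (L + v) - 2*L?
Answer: 39515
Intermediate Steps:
I(L, v) = v - L
39231 - I(224, -60) = 39231 - (-60 - 1*224) = 39231 - (-60 - 224) = 39231 - 1*(-284) = 39231 + 284 = 39515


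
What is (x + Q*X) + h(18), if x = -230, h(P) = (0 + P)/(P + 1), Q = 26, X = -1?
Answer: -4846/19 ≈ -255.05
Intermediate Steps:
h(P) = P/(1 + P)
(x + Q*X) + h(18) = (-230 + 26*(-1)) + 18/(1 + 18) = (-230 - 26) + 18/19 = -256 + 18*(1/19) = -256 + 18/19 = -4846/19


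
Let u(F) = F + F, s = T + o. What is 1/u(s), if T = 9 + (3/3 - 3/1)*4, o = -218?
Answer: -1/434 ≈ -0.0023041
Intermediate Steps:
T = 1 (T = 9 + (3*(⅓) - 3*1)*4 = 9 + (1 - 3)*4 = 9 - 2*4 = 9 - 8 = 1)
s = -217 (s = 1 - 218 = -217)
u(F) = 2*F
1/u(s) = 1/(2*(-217)) = 1/(-434) = -1/434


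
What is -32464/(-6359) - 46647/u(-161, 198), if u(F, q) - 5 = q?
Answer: -290038081/1290877 ≈ -224.68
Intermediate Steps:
u(F, q) = 5 + q
-32464/(-6359) - 46647/u(-161, 198) = -32464/(-6359) - 46647/(5 + 198) = -32464*(-1/6359) - 46647/203 = 32464/6359 - 46647*1/203 = 32464/6359 - 46647/203 = -290038081/1290877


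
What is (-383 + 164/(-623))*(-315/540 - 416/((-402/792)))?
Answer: -52408683725/166964 ≈ -3.1389e+5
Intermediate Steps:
(-383 + 164/(-623))*(-315/540 - 416/((-402/792))) = (-383 + 164*(-1/623))*(-315*1/540 - 416/((-402*1/792))) = (-383 - 164/623)*(-7/12 - 416/(-67/132)) = -238773*(-7/12 - 416*(-132/67))/623 = -238773*(-7/12 + 54912/67)/623 = -238773/623*658475/804 = -52408683725/166964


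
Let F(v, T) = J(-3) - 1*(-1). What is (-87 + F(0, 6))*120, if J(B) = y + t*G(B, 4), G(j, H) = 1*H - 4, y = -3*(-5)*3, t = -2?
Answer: -4920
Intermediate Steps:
y = 45 (y = 15*3 = 45)
G(j, H) = -4 + H (G(j, H) = H - 4 = -4 + H)
J(B) = 45 (J(B) = 45 - 2*(-4 + 4) = 45 - 2*0 = 45 + 0 = 45)
F(v, T) = 46 (F(v, T) = 45 - 1*(-1) = 45 + 1 = 46)
(-87 + F(0, 6))*120 = (-87 + 46)*120 = -41*120 = -4920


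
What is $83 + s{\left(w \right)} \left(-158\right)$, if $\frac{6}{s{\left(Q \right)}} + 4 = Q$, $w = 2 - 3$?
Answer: $\frac{1363}{5} \approx 272.6$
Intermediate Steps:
$w = -1$ ($w = 2 - 3 = -1$)
$s{\left(Q \right)} = \frac{6}{-4 + Q}$
$83 + s{\left(w \right)} \left(-158\right) = 83 + \frac{6}{-4 - 1} \left(-158\right) = 83 + \frac{6}{-5} \left(-158\right) = 83 + 6 \left(- \frac{1}{5}\right) \left(-158\right) = 83 - - \frac{948}{5} = 83 + \frac{948}{5} = \frac{1363}{5}$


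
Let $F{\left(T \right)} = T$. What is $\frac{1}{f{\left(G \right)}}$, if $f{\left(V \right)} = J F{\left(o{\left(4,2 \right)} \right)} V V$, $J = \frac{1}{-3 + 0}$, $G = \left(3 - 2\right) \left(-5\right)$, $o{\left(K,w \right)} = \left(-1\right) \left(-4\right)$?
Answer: $- \frac{3}{100} \approx -0.03$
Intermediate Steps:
$o{\left(K,w \right)} = 4$
$G = -5$ ($G = 1 \left(-5\right) = -5$)
$J = - \frac{1}{3}$ ($J = \frac{1}{-3} = - \frac{1}{3} \approx -0.33333$)
$f{\left(V \right)} = - \frac{4 V^{2}}{3}$ ($f{\left(V \right)} = - \frac{4 V V}{3} = - \frac{4 V^{2}}{3}$)
$\frac{1}{f{\left(G \right)}} = \frac{1}{\left(- \frac{4}{3}\right) \left(-5\right)^{2}} = \frac{1}{\left(- \frac{4}{3}\right) 25} = \frac{1}{- \frac{100}{3}} = - \frac{3}{100}$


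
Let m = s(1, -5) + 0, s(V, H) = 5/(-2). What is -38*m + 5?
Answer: 100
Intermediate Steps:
s(V, H) = -5/2 (s(V, H) = 5*(-1/2) = -5/2)
m = -5/2 (m = -5/2 + 0 = -5/2 ≈ -2.5000)
-38*m + 5 = -38*(-5/2) + 5 = 95 + 5 = 100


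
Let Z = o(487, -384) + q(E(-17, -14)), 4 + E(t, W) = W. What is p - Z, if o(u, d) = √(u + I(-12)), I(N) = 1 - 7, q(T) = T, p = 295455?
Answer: 295473 - √481 ≈ 2.9545e+5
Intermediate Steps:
E(t, W) = -4 + W
I(N) = -6
o(u, d) = √(-6 + u) (o(u, d) = √(u - 6) = √(-6 + u))
Z = -18 + √481 (Z = √(-6 + 487) + (-4 - 14) = √481 - 18 = -18 + √481 ≈ 3.9317)
p - Z = 295455 - (-18 + √481) = 295455 + (18 - √481) = 295473 - √481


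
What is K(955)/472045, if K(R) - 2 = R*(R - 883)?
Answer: 68762/472045 ≈ 0.14567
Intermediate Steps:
K(R) = 2 + R*(-883 + R) (K(R) = 2 + R*(R - 883) = 2 + R*(-883 + R))
K(955)/472045 = (2 + 955² - 883*955)/472045 = (2 + 912025 - 843265)*(1/472045) = 68762*(1/472045) = 68762/472045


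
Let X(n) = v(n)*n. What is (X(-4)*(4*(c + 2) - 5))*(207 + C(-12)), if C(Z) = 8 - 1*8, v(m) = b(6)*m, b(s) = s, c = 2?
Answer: 218592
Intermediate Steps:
v(m) = 6*m
X(n) = 6*n² (X(n) = (6*n)*n = 6*n²)
C(Z) = 0 (C(Z) = 8 - 8 = 0)
(X(-4)*(4*(c + 2) - 5))*(207 + C(-12)) = ((6*(-4)²)*(4*(2 + 2) - 5))*(207 + 0) = ((6*16)*(4*4 - 5))*207 = (96*(16 - 5))*207 = (96*11)*207 = 1056*207 = 218592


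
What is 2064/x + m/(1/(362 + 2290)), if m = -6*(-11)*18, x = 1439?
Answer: 4533680928/1439 ≈ 3.1506e+6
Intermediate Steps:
m = 1188 (m = 66*18 = 1188)
2064/x + m/(1/(362 + 2290)) = 2064/1439 + 1188/(1/(362 + 2290)) = 2064*(1/1439) + 1188/(1/2652) = 2064/1439 + 1188/(1/2652) = 2064/1439 + 1188*2652 = 2064/1439 + 3150576 = 4533680928/1439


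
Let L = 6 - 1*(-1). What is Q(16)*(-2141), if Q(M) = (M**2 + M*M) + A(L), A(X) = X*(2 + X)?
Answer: -1231075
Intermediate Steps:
L = 7 (L = 6 + 1 = 7)
Q(M) = 63 + 2*M**2 (Q(M) = (M**2 + M*M) + 7*(2 + 7) = (M**2 + M**2) + 7*9 = 2*M**2 + 63 = 63 + 2*M**2)
Q(16)*(-2141) = (63 + 2*16**2)*(-2141) = (63 + 2*256)*(-2141) = (63 + 512)*(-2141) = 575*(-2141) = -1231075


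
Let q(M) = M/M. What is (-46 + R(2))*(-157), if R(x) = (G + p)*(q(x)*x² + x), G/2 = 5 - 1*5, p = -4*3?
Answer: 18526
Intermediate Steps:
q(M) = 1
p = -12
G = 0 (G = 2*(5 - 1*5) = 2*(5 - 5) = 2*0 = 0)
R(x) = -12*x - 12*x² (R(x) = (0 - 12)*(1*x² + x) = -12*(x² + x) = -12*(x + x²) = -12*x - 12*x²)
(-46 + R(2))*(-157) = (-46 + 12*2*(-1 - 1*2))*(-157) = (-46 + 12*2*(-1 - 2))*(-157) = (-46 + 12*2*(-3))*(-157) = (-46 - 72)*(-157) = -118*(-157) = 18526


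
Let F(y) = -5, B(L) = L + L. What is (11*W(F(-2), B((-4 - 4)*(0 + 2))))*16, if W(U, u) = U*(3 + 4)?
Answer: -6160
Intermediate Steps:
B(L) = 2*L
W(U, u) = 7*U (W(U, u) = U*7 = 7*U)
(11*W(F(-2), B((-4 - 4)*(0 + 2))))*16 = (11*(7*(-5)))*16 = (11*(-35))*16 = -385*16 = -6160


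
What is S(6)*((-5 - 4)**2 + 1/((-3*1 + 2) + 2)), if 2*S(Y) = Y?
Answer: 246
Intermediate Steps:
S(Y) = Y/2
S(6)*((-5 - 4)**2 + 1/((-3*1 + 2) + 2)) = ((1/2)*6)*((-5 - 4)**2 + 1/((-3*1 + 2) + 2)) = 3*((-9)**2 + 1/((-3 + 2) + 2)) = 3*(81 + 1/(-1 + 2)) = 3*(81 + 1/1) = 3*(81 + 1) = 3*82 = 246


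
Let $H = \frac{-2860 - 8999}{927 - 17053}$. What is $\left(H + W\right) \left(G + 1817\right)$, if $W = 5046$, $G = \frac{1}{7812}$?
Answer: $\frac{385064186483425}{41992104} \approx 9.1699 \cdot 10^{6}$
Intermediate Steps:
$G = \frac{1}{7812} \approx 0.00012801$
$H = \frac{11859}{16126}$ ($H = - \frac{11859}{-16126} = \left(-11859\right) \left(- \frac{1}{16126}\right) = \frac{11859}{16126} \approx 0.7354$)
$\left(H + W\right) \left(G + 1817\right) = \left(\frac{11859}{16126} + 5046\right) \left(\frac{1}{7812} + 1817\right) = \frac{81383655}{16126} \cdot \frac{14194405}{7812} = \frac{385064186483425}{41992104}$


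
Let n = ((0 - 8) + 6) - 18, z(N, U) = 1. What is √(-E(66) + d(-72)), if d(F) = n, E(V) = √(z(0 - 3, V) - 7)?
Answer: √(-20 - I*√6) ≈ 0.27335 - 4.4805*I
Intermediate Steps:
E(V) = I*√6 (E(V) = √(1 - 7) = √(-6) = I*√6)
n = -20 (n = (-8 + 6) - 18 = -2 - 18 = -20)
d(F) = -20
√(-E(66) + d(-72)) = √(-I*√6 - 20) = √(-20 - I*√6)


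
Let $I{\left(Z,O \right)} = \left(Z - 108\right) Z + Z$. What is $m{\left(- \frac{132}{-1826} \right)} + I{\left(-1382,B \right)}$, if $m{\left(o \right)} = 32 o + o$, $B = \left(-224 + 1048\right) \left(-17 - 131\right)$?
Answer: $\frac{170797432}{83} \approx 2.0578 \cdot 10^{6}$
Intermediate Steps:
$B = -121952$ ($B = 824 \left(-148\right) = -121952$)
$m{\left(o \right)} = 33 o$
$I{\left(Z,O \right)} = Z + Z \left(-108 + Z\right)$ ($I{\left(Z,O \right)} = \left(Z - 108\right) Z + Z = \left(-108 + Z\right) Z + Z = Z \left(-108 + Z\right) + Z = Z + Z \left(-108 + Z\right)$)
$m{\left(- \frac{132}{-1826} \right)} + I{\left(-1382,B \right)} = 33 \left(- \frac{132}{-1826}\right) - 1382 \left(-107 - 1382\right) = 33 \left(\left(-132\right) \left(- \frac{1}{1826}\right)\right) - -2057798 = 33 \cdot \frac{6}{83} + 2057798 = \frac{198}{83} + 2057798 = \frac{170797432}{83}$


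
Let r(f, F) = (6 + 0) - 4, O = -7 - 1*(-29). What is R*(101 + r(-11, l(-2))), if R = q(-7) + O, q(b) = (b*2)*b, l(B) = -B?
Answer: 12360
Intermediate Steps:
q(b) = 2*b² (q(b) = (2*b)*b = 2*b²)
O = 22 (O = -7 + 29 = 22)
r(f, F) = 2 (r(f, F) = 6 - 4 = 2)
R = 120 (R = 2*(-7)² + 22 = 2*49 + 22 = 98 + 22 = 120)
R*(101 + r(-11, l(-2))) = 120*(101 + 2) = 120*103 = 12360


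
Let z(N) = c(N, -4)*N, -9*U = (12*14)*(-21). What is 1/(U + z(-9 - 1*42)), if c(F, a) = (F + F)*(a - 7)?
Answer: -1/56830 ≈ -1.7596e-5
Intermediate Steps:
c(F, a) = 2*F*(-7 + a) (c(F, a) = (2*F)*(-7 + a) = 2*F*(-7 + a))
U = 392 (U = -12*14*(-21)/9 = -56*(-21)/3 = -⅑*(-3528) = 392)
z(N) = -22*N² (z(N) = (2*N*(-7 - 4))*N = (2*N*(-11))*N = (-22*N)*N = -22*N²)
1/(U + z(-9 - 1*42)) = 1/(392 - 22*(-9 - 1*42)²) = 1/(392 - 22*(-9 - 42)²) = 1/(392 - 22*(-51)²) = 1/(392 - 22*2601) = 1/(392 - 57222) = 1/(-56830) = -1/56830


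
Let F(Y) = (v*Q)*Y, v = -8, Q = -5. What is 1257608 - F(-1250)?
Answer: 1307608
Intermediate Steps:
F(Y) = 40*Y (F(Y) = (-8*(-5))*Y = 40*Y)
1257608 - F(-1250) = 1257608 - 40*(-1250) = 1257608 - 1*(-50000) = 1257608 + 50000 = 1307608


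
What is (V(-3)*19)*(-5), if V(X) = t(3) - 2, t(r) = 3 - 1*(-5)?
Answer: -570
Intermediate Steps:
t(r) = 8 (t(r) = 3 + 5 = 8)
V(X) = 6 (V(X) = 8 - 2 = 6)
(V(-3)*19)*(-5) = (6*19)*(-5) = 114*(-5) = -570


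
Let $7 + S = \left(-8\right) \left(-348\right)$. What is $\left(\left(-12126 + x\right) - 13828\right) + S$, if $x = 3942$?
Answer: $-19235$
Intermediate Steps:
$S = 2777$ ($S = -7 - -2784 = -7 + 2784 = 2777$)
$\left(\left(-12126 + x\right) - 13828\right) + S = \left(\left(-12126 + 3942\right) - 13828\right) + 2777 = \left(-8184 - 13828\right) + 2777 = -22012 + 2777 = -19235$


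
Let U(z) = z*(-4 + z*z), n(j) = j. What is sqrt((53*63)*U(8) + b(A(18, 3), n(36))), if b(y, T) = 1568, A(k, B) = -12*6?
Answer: 8*sqrt(25067) ≈ 1266.6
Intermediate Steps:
U(z) = z*(-4 + z**2)
A(k, B) = -72
sqrt((53*63)*U(8) + b(A(18, 3), n(36))) = sqrt((53*63)*(8*(-4 + 8**2)) + 1568) = sqrt(3339*(8*(-4 + 64)) + 1568) = sqrt(3339*(8*60) + 1568) = sqrt(3339*480 + 1568) = sqrt(1602720 + 1568) = sqrt(1604288) = 8*sqrt(25067)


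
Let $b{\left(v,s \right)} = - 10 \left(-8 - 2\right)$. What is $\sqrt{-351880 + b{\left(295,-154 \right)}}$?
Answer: $2 i \sqrt{87945} \approx 593.11 i$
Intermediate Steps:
$b{\left(v,s \right)} = 100$ ($b{\left(v,s \right)} = \left(-10\right) \left(-10\right) = 100$)
$\sqrt{-351880 + b{\left(295,-154 \right)}} = \sqrt{-351880 + 100} = \sqrt{-351780} = 2 i \sqrt{87945}$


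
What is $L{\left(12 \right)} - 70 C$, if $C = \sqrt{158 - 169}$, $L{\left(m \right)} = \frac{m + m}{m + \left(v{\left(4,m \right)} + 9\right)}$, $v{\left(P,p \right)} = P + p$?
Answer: $\frac{24}{37} - 70 i \sqrt{11} \approx 0.64865 - 232.16 i$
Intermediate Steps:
$L{\left(m \right)} = \frac{2 m}{13 + 2 m}$ ($L{\left(m \right)} = \frac{m + m}{m + \left(\left(4 + m\right) + 9\right)} = \frac{2 m}{m + \left(13 + m\right)} = \frac{2 m}{13 + 2 m}$)
$C = i \sqrt{11}$ ($C = \sqrt{-11} = i \sqrt{11} \approx 3.3166 i$)
$L{\left(12 \right)} - 70 C = 2 \cdot 12 \frac{1}{13 + 2 \cdot 12} - 70 i \sqrt{11} = 2 \cdot 12 \frac{1}{13 + 24} - 70 i \sqrt{11} = 2 \cdot 12 \cdot \frac{1}{37} - 70 i \sqrt{11} = \frac{24}{37} - 70 i \sqrt{11}$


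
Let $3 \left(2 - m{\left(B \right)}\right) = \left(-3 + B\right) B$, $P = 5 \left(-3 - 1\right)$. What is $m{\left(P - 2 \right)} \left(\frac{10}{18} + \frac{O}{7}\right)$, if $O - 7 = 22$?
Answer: $- \frac{161024}{189} \approx -851.98$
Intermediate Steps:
$O = 29$ ($O = 7 + 22 = 29$)
$P = -20$ ($P = 5 \left(-4\right) = -20$)
$m{\left(B \right)} = 2 - \frac{B \left(-3 + B\right)}{3}$ ($m{\left(B \right)} = 2 - \frac{\left(-3 + B\right) B}{3} = 2 - \frac{B \left(-3 + B\right)}{3}$)
$m{\left(P - 2 \right)} \left(\frac{10}{18} + \frac{O}{7}\right) = \left(2 - 22 - \frac{\left(-20 - 2\right)^{2}}{3}\right) \left(\frac{10}{18} + \frac{29}{7}\right) = \left(2 - 22 - \frac{\left(-20 - 2\right)^{2}}{3}\right) \left(10 \cdot \frac{1}{18} + 29 \cdot \frac{1}{7}\right) = \left(2 - 22 - \frac{\left(-22\right)^{2}}{3}\right) \left(\frac{5}{9} + \frac{29}{7}\right) = \left(2 - 22 - \frac{484}{3}\right) \frac{296}{63} = \left(- \frac{544}{3}\right) \frac{296}{63} = - \frac{161024}{189}$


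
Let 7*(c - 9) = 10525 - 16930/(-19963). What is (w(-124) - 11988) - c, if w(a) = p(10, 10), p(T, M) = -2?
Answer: -269554252/19963 ≈ -13503.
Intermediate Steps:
c = 30197882/19963 (c = 9 + (10525 - 16930/(-19963))/7 = 9 + (10525 - 16930*(-1)/19963)/7 = 9 + (10525 - 1*(-16930/19963))/7 = 9 + (10525 + 16930/19963)/7 = 9 + (1/7)*(210127505/19963) = 9 + 30018215/19963 = 30197882/19963 ≈ 1512.7)
w(a) = -2
(w(-124) - 11988) - c = (-2 - 11988) - 1*30197882/19963 = -11990 - 30197882/19963 = -269554252/19963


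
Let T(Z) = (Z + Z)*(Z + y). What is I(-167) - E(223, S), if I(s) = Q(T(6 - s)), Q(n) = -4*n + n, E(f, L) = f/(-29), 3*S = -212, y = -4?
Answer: -5087015/29 ≈ -1.7541e+5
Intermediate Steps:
T(Z) = 2*Z*(-4 + Z) (T(Z) = (Z + Z)*(Z - 4) = (2*Z)*(-4 + Z) = 2*Z*(-4 + Z))
S = -212/3 (S = (⅓)*(-212) = -212/3 ≈ -70.667)
E(f, L) = -f/29 (E(f, L) = f*(-1/29) = -f/29)
Q(n) = -3*n
I(s) = -6*(2 - s)*(6 - s) (I(s) = -6*(6 - s)*(-4 + (6 - s)) = -6*(6 - s)*(2 - s) = -6*(2 - s)*(6 - s))
I(-167) - E(223, S) = -6*(-6 - 167)*(-2 - 167) - (-1)*223/29 = -6*(-173)*(-169) - 1*(-223/29) = -175422 + 223/29 = -5087015/29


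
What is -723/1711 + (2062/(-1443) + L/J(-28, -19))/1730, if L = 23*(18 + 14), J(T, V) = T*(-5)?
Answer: -31420170394/74748157575 ≈ -0.42035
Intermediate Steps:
J(T, V) = -5*T
L = 736 (L = 23*32 = 736)
-723/1711 + (2062/(-1443) + L/J(-28, -19))/1730 = -723/1711 + (2062/(-1443) + 736/((-5*(-28))))/1730 = -723*1/1711 + (2062*(-1/1443) + 736/140)*(1/1730) = -723/1711 + (-2062/1443 + 736*(1/140))*(1/1730) = -723/1711 + (-2062/1443 + 184/35)*(1/1730) = -723/1711 + (193342/50505)*(1/1730) = -723/1711 + 96671/43686825 = -31420170394/74748157575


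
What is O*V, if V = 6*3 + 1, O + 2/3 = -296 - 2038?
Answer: -133076/3 ≈ -44359.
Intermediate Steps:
O = -7004/3 (O = -2/3 + (-296 - 2038) = -2/3 - 2334 = -7004/3 ≈ -2334.7)
V = 19 (V = 18 + 1 = 19)
O*V = -7004/3*19 = -133076/3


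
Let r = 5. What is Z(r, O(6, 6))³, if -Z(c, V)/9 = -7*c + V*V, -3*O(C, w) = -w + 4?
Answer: 30080231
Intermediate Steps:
O(C, w) = -4/3 + w/3 (O(C, w) = -(-w + 4)/3 = -(4 - w)/3 = -4/3 + w/3)
Z(c, V) = -9*V² + 63*c (Z(c, V) = -9*(-7*c + V*V) = -9*(-7*c + V²) = -9*(V² - 7*c) = -9*V² + 63*c)
Z(r, O(6, 6))³ = (-9*(-4/3 + (⅓)*6)² + 63*5)³ = (-9*(-4/3 + 2)² + 315)³ = (-9*(⅔)² + 315)³ = (-9*4/9 + 315)³ = (-4 + 315)³ = 311³ = 30080231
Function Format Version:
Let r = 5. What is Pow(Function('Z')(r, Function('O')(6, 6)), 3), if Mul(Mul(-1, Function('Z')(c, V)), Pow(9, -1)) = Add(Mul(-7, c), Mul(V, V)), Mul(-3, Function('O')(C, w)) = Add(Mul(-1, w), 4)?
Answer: 30080231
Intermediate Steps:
Function('O')(C, w) = Add(Rational(-4, 3), Mul(Rational(1, 3), w)) (Function('O')(C, w) = Mul(Rational(-1, 3), Add(Mul(-1, w), 4)) = Mul(Rational(-1, 3), Add(4, Mul(-1, w))) = Add(Rational(-4, 3), Mul(Rational(1, 3), w)))
Function('Z')(c, V) = Add(Mul(-9, Pow(V, 2)), Mul(63, c)) (Function('Z')(c, V) = Mul(-9, Add(Mul(-7, c), Mul(V, V))) = Mul(-9, Add(Mul(-7, c), Pow(V, 2))) = Mul(-9, Add(Pow(V, 2), Mul(-7, c))) = Add(Mul(-9, Pow(V, 2)), Mul(63, c)))
Pow(Function('Z')(r, Function('O')(6, 6)), 3) = Pow(Add(Mul(-9, Pow(Add(Rational(-4, 3), Mul(Rational(1, 3), 6)), 2)), Mul(63, 5)), 3) = Pow(Add(Mul(-9, Pow(Add(Rational(-4, 3), 2), 2)), 315), 3) = Pow(Add(Mul(-9, Pow(Rational(2, 3), 2)), 315), 3) = Pow(Add(Mul(-9, Rational(4, 9)), 315), 3) = Pow(Add(-4, 315), 3) = Pow(311, 3) = 30080231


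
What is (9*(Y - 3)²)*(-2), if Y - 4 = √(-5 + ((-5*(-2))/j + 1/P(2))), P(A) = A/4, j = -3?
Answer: 96 - 12*I*√57 ≈ 96.0 - 90.598*I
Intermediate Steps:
P(A) = A/4 (P(A) = A*(¼) = A/4)
Y = 4 + I*√57/3 (Y = 4 + √(-5 + (-5*(-2)/(-3) + 1/((¼)*2))) = 4 + √(-5 + (10*(-⅓) + 1/(½))) = 4 + √(-5 + (-10/3 + 1*2)) = 4 + √(-5 + (-10/3 + 2)) = 4 + √(-5 - 4/3) = 4 + √(-19/3) = 4 + I*√57/3 ≈ 4.0 + 2.5166*I)
(9*(Y - 3)²)*(-2) = (9*((4 + I*√57/3) - 3)²)*(-2) = (9*(1 + I*√57/3)²)*(-2) = -18*(1 + I*√57/3)²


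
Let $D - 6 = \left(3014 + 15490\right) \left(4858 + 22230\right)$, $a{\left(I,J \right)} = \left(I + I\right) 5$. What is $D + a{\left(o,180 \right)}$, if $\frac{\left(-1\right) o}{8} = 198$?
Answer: $501220518$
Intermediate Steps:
$o = -1584$ ($o = \left(-8\right) 198 = -1584$)
$a{\left(I,J \right)} = 10 I$ ($a{\left(I,J \right)} = 2 I 5 = 10 I$)
$D = 501236358$ ($D = 6 + \left(3014 + 15490\right) \left(4858 + 22230\right) = 6 + 18504 \cdot 27088 = 6 + 501236352 = 501236358$)
$D + a{\left(o,180 \right)} = 501236358 + 10 \left(-1584\right) = 501236358 - 15840 = 501220518$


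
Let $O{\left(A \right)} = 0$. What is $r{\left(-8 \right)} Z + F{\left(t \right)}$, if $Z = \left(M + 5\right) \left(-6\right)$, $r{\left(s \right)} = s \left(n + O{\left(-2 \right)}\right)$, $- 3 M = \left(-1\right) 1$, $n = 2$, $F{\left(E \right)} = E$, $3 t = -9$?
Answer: $509$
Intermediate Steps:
$t = -3$ ($t = \frac{1}{3} \left(-9\right) = -3$)
$M = \frac{1}{3}$ ($M = - \frac{\left(-1\right) 1}{3} = \left(- \frac{1}{3}\right) \left(-1\right) = \frac{1}{3} \approx 0.33333$)
$r{\left(s \right)} = 2 s$ ($r{\left(s \right)} = s \left(2 + 0\right) = s 2 = 2 s$)
$Z = -32$ ($Z = \left(\frac{1}{3} + 5\right) \left(-6\right) = \frac{16}{3} \left(-6\right) = -32$)
$r{\left(-8 \right)} Z + F{\left(t \right)} = 2 \left(-8\right) \left(-32\right) - 3 = \left(-16\right) \left(-32\right) - 3 = 512 - 3 = 509$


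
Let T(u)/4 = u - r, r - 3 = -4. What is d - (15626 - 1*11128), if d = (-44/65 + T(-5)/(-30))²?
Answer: -171035666/38025 ≈ -4498.0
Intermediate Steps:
r = -1 (r = 3 - 4 = -1)
T(u) = 4 + 4*u (T(u) = 4*(u - 1*(-1)) = 4*(u + 1) = 4*(1 + u) = 4 + 4*u)
d = 784/38025 (d = (-44/65 + (4 + 4*(-5))/(-30))² = (-44*1/65 + (4 - 20)*(-1/30))² = (-44/65 - 16*(-1/30))² = (-44/65 + 8/15)² = (-28/195)² = 784/38025 ≈ 0.020618)
d - (15626 - 1*11128) = 784/38025 - (15626 - 1*11128) = 784/38025 - (15626 - 11128) = 784/38025 - 1*4498 = 784/38025 - 4498 = -171035666/38025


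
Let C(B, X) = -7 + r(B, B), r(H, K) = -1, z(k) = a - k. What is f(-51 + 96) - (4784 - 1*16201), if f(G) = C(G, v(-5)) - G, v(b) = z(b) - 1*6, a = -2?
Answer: 11364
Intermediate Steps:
z(k) = -2 - k
v(b) = -8 - b (v(b) = (-2 - b) - 1*6 = (-2 - b) - 6 = -8 - b)
C(B, X) = -8 (C(B, X) = -7 - 1 = -8)
f(G) = -8 - G
f(-51 + 96) - (4784 - 1*16201) = (-8 - (-51 + 96)) - (4784 - 1*16201) = (-8 - 1*45) - (4784 - 16201) = (-8 - 45) - 1*(-11417) = -53 + 11417 = 11364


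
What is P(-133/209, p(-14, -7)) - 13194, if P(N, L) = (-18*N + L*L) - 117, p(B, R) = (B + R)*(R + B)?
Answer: 1992996/11 ≈ 1.8118e+5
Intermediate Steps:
p(B, R) = (B + R)**2 (p(B, R) = (B + R)*(B + R) = (B + R)**2)
P(N, L) = -117 + L**2 - 18*N (P(N, L) = (-18*N + L**2) - 117 = (L**2 - 18*N) - 117 = -117 + L**2 - 18*N)
P(-133/209, p(-14, -7)) - 13194 = (-117 + ((-14 - 7)**2)**2 - (-2394)/209) - 13194 = (-117 + ((-21)**2)**2 - (-2394)/209) - 13194 = (-117 + 441**2 - 18*(-7/11)) - 13194 = (-117 + 194481 + 126/11) - 13194 = 2138130/11 - 13194 = 1992996/11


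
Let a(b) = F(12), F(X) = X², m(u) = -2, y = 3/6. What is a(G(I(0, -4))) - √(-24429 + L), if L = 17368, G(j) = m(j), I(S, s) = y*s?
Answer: 144 - I*√7061 ≈ 144.0 - 84.03*I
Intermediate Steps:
y = ½ (y = 3*(⅙) = ½ ≈ 0.50000)
I(S, s) = s/2
G(j) = -2
a(b) = 144 (a(b) = 12² = 144)
a(G(I(0, -4))) - √(-24429 + L) = 144 - √(-24429 + 17368) = 144 - √(-7061) = 144 - I*√7061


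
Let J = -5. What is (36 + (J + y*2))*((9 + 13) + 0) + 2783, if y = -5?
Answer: 3245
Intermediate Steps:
(36 + (J + y*2))*((9 + 13) + 0) + 2783 = (36 + (-5 - 5*2))*((9 + 13) + 0) + 2783 = (36 + (-5 - 10))*(22 + 0) + 2783 = (36 - 15)*22 + 2783 = 21*22 + 2783 = 462 + 2783 = 3245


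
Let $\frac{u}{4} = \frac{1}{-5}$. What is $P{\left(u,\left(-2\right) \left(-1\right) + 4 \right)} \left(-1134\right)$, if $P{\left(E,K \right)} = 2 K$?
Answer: $-13608$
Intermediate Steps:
$u = - \frac{4}{5}$ ($u = \frac{4}{-5} = 4 \left(- \frac{1}{5}\right) = - \frac{4}{5} \approx -0.8$)
$P{\left(u,\left(-2\right) \left(-1\right) + 4 \right)} \left(-1134\right) = 2 \left(\left(-2\right) \left(-1\right) + 4\right) \left(-1134\right) = 2 \left(2 + 4\right) \left(-1134\right) = 2 \cdot 6 \left(-1134\right) = 12 \left(-1134\right) = -13608$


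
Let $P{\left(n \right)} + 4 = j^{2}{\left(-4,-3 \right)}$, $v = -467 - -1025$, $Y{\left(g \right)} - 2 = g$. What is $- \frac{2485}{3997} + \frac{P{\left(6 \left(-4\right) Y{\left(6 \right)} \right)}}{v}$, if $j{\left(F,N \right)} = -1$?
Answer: $- \frac{66601}{106206} \approx -0.62709$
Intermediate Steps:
$Y{\left(g \right)} = 2 + g$
$v = 558$ ($v = -467 + 1025 = 558$)
$P{\left(n \right)} = -3$ ($P{\left(n \right)} = -4 + \left(-1\right)^{2} = -4 + 1 = -3$)
$- \frac{2485}{3997} + \frac{P{\left(6 \left(-4\right) Y{\left(6 \right)} \right)}}{v} = - \frac{2485}{3997} - \frac{3}{558} = \left(-2485\right) \frac{1}{3997} - \frac{1}{186} = - \frac{355}{571} - \frac{1}{186} = - \frac{66601}{106206}$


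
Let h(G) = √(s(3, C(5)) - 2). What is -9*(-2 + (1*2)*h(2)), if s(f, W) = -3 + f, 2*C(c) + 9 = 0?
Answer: 18 - 18*I*√2 ≈ 18.0 - 25.456*I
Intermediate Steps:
C(c) = -9/2 (C(c) = -9/2 + (½)*0 = -9/2 + 0 = -9/2)
h(G) = I*√2 (h(G) = √((-3 + 3) - 2) = √(0 - 2) = √(-2) = I*√2)
-9*(-2 + (1*2)*h(2)) = -9*(-2 + (1*2)*(I*√2)) = -9*(-2 + 2*(I*√2)) = -9*(-2 + 2*I*√2) = 18 - 18*I*√2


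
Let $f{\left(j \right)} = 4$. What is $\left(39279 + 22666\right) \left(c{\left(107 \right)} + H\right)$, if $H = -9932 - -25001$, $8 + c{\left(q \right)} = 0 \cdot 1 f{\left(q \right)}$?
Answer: $932953645$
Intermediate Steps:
$c{\left(q \right)} = -8$ ($c{\left(q \right)} = -8 + 0 \cdot 1 \cdot 4 = -8 + 0 \cdot 4 = -8 + 0 = -8$)
$H = 15069$ ($H = -9932 + 25001 = 15069$)
$\left(39279 + 22666\right) \left(c{\left(107 \right)} + H\right) = \left(39279 + 22666\right) \left(-8 + 15069\right) = 61945 \cdot 15061 = 932953645$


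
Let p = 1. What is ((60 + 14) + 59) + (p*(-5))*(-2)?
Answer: 143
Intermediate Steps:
((60 + 14) + 59) + (p*(-5))*(-2) = ((60 + 14) + 59) + (1*(-5))*(-2) = (74 + 59) - 5*(-2) = 133 + 10 = 143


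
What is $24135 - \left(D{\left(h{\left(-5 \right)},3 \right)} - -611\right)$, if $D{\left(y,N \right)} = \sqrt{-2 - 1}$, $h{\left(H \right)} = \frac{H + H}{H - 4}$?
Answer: $23524 - i \sqrt{3} \approx 23524.0 - 1.732 i$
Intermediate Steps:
$h{\left(H \right)} = \frac{2 H}{-4 + H}$
$D{\left(y,N \right)} = i \sqrt{3}$ ($D{\left(y,N \right)} = \sqrt{-3} = i \sqrt{3}$)
$24135 - \left(D{\left(h{\left(-5 \right)},3 \right)} - -611\right) = 24135 - \left(i \sqrt{3} - -611\right) = 24135 - \left(i \sqrt{3} + 611\right) = 24135 - \left(611 + i \sqrt{3}\right) = 23524 - i \sqrt{3}$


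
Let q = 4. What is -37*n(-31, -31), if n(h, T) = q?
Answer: -148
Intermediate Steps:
n(h, T) = 4
-37*n(-31, -31) = -37*4 = -148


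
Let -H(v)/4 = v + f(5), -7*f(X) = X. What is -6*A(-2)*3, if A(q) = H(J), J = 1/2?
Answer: -108/7 ≈ -15.429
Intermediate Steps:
J = ½ ≈ 0.50000
f(X) = -X/7
H(v) = 20/7 - 4*v (H(v) = -4*(v - ⅐*5) = -4*(v - 5/7) = -4*(-5/7 + v) = 20/7 - 4*v)
A(q) = 6/7 (A(q) = 20/7 - 4*½ = 20/7 - 2 = 6/7)
-6*A(-2)*3 = -6*6/7*3 = -36/7*3 = -108/7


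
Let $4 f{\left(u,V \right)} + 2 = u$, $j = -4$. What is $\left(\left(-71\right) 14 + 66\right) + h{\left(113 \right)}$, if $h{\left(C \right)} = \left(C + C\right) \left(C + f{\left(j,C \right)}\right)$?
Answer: $24271$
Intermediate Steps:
$f{\left(u,V \right)} = - \frac{1}{2} + \frac{u}{4}$
$h{\left(C \right)} = 2 C \left(- \frac{3}{2} + C\right)$ ($h{\left(C \right)} = \left(C + C\right) \left(C + \left(- \frac{1}{2} + \frac{1}{4} \left(-4\right)\right)\right) = 2 C \left(C - \frac{3}{2}\right) = 2 C \left(- \frac{3}{2} + C\right)$)
$\left(\left(-71\right) 14 + 66\right) + h{\left(113 \right)} = \left(\left(-71\right) 14 + 66\right) + 113 \left(-3 + 2 \cdot 113\right) = \left(-994 + 66\right) + 113 \left(-3 + 226\right) = -928 + 113 \cdot 223 = -928 + 25199 = 24271$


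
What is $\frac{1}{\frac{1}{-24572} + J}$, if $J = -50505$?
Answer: $- \frac{24572}{1241008861} \approx -1.98 \cdot 10^{-5}$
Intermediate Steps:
$\frac{1}{\frac{1}{-24572} + J} = \frac{1}{\frac{1}{-24572} - 50505} = \frac{1}{- \frac{1}{24572} - 50505} = \frac{1}{- \frac{1241008861}{24572}} = - \frac{24572}{1241008861}$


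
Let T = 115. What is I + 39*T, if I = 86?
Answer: 4571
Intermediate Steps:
I + 39*T = 86 + 39*115 = 86 + 4485 = 4571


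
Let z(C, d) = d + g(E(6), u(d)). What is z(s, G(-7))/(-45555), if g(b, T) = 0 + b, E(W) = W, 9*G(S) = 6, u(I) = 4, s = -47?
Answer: -4/27333 ≈ -0.00014634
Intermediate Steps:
G(S) = 2/3 (G(S) = (1/9)*6 = 2/3)
g(b, T) = b
z(C, d) = 6 + d (z(C, d) = d + 6 = 6 + d)
z(s, G(-7))/(-45555) = (6 + 2/3)/(-45555) = (20/3)*(-1/45555) = -4/27333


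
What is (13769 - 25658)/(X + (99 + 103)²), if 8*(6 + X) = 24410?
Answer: -47556/175397 ≈ -0.27113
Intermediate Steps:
X = 12181/4 (X = -6 + (⅛)*24410 = -6 + 12205/4 = 12181/4 ≈ 3045.3)
(13769 - 25658)/(X + (99 + 103)²) = (13769 - 25658)/(12181/4 + (99 + 103)²) = -11889/(12181/4 + 202²) = -11889/(12181/4 + 40804) = -11889/175397/4 = -11889*4/175397 = -47556/175397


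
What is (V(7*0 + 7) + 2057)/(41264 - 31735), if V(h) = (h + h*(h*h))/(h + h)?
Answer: 2082/9529 ≈ 0.21849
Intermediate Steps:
V(h) = (h + h**3)/(2*h) (V(h) = (h + h*h**2)/((2*h)) = (h + h**3)*(1/(2*h)) = (h + h**3)/(2*h))
(V(7*0 + 7) + 2057)/(41264 - 31735) = ((1/2 + (7*0 + 7)**2/2) + 2057)/(41264 - 31735) = ((1/2 + (0 + 7)**2/2) + 2057)/9529 = ((1/2 + (1/2)*7**2) + 2057)*(1/9529) = ((1/2 + (1/2)*49) + 2057)*(1/9529) = ((1/2 + 49/2) + 2057)*(1/9529) = (25 + 2057)*(1/9529) = 2082*(1/9529) = 2082/9529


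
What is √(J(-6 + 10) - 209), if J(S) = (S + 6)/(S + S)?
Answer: I*√831/2 ≈ 14.414*I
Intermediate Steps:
J(S) = (6 + S)/(2*S) (J(S) = (6 + S)/((2*S)) = (6 + S)*(1/(2*S)) = (6 + S)/(2*S))
√(J(-6 + 10) - 209) = √((6 + (-6 + 10))/(2*(-6 + 10)) - 209) = √((½)*(6 + 4)/4 - 209) = √((½)*(¼)*10 - 209) = √(5/4 - 209) = √(-831/4) = I*√831/2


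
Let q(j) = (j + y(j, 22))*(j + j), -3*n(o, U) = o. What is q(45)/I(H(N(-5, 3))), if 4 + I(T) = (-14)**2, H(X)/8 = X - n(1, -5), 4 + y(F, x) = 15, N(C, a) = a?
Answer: 105/4 ≈ 26.250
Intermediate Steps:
n(o, U) = -o/3
y(F, x) = 11 (y(F, x) = -4 + 15 = 11)
H(X) = 8/3 + 8*X (H(X) = 8*(X - (-1)/3) = 8*(X - 1*(-1/3)) = 8*(X + 1/3) = 8*(1/3 + X) = 8/3 + 8*X)
I(T) = 192 (I(T) = -4 + (-14)**2 = -4 + 196 = 192)
q(j) = 2*j*(11 + j) (q(j) = (j + 11)*(j + j) = (11 + j)*(2*j) = 2*j*(11 + j))
q(45)/I(H(N(-5, 3))) = (2*45*(11 + 45))/192 = (2*45*56)*(1/192) = 5040*(1/192) = 105/4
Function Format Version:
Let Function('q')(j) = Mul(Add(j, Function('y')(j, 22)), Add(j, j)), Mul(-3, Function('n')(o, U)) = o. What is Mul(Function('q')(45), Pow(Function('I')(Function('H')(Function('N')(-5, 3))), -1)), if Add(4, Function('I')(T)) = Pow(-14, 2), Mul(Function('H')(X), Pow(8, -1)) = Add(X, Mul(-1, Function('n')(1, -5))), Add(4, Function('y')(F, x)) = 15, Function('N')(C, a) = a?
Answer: Rational(105, 4) ≈ 26.250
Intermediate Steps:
Function('n')(o, U) = Mul(Rational(-1, 3), o)
Function('y')(F, x) = 11 (Function('y')(F, x) = Add(-4, 15) = 11)
Function('H')(X) = Add(Rational(8, 3), Mul(8, X)) (Function('H')(X) = Mul(8, Add(X, Mul(-1, Mul(Rational(-1, 3), 1)))) = Mul(8, Add(X, Mul(-1, Rational(-1, 3)))) = Mul(8, Add(X, Rational(1, 3))) = Mul(8, Add(Rational(1, 3), X)) = Add(Rational(8, 3), Mul(8, X)))
Function('I')(T) = 192 (Function('I')(T) = Add(-4, Pow(-14, 2)) = Add(-4, 196) = 192)
Function('q')(j) = Mul(2, j, Add(11, j)) (Function('q')(j) = Mul(Add(j, 11), Add(j, j)) = Mul(Add(11, j), Mul(2, j)) = Mul(2, j, Add(11, j)))
Mul(Function('q')(45), Pow(Function('I')(Function('H')(Function('N')(-5, 3))), -1)) = Mul(Mul(2, 45, Add(11, 45)), Pow(192, -1)) = Mul(Mul(2, 45, 56), Rational(1, 192)) = Mul(5040, Rational(1, 192)) = Rational(105, 4)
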